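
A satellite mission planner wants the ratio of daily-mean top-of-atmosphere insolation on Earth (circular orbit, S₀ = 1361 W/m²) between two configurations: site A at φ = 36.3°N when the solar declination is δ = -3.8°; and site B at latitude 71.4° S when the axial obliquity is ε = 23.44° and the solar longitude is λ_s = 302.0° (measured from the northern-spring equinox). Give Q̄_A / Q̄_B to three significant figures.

— Configuration A (φ=+36.3°):
cos H₀ = −tan(+36.3°) tan(-3.800°) = 0.0488, H₀ = 1.5220 rad.
Bracket: H₀ sin φ sin δ + cos φ cos δ sin H₀ = 1.5220×0.59201×-0.06627 + 0.80593×0.99780×0.99881 = -0.059712 + 0.803200 = 0.743488.
Q̄ = (S₀/π) × [bracket] = (1361/π) × 0.743488 = 322.09 W/m².
— Configuration B (φ=-71.4°):
Solar declination: sin δ = sin ε · sin λ_s = sin 23.44° × sin 302.0° = -0.33734, so δ = -19.715°.
cos H₀ = −tan(-71.4°) tan(-19.715°) = -1.0648 ≤ −1 ⇒ polar day, H₀ = π.
Bracket: H₀ sin φ sin δ + cos φ cos δ sin H₀ = 3.1416×-0.94777×-0.33734 + 0.31896×0.94138×0.00000 = 1.004435 + 0.000000 = 1.004435.
Q̄ = (S₀/π) × [bracket] = (1361/π) × 1.004435 = 435.14 W/m².
Ratio Q̄_A / Q̄_B = 322.09 / 435.14 = 0.7402.

Q̄_A / Q̄_B ≈ 0.740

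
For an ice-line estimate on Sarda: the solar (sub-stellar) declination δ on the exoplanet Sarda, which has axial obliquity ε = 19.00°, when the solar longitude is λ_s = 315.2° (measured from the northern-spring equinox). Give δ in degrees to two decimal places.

sin δ = sin ε · sin λ_s = sin 19.00° × sin 315.2° = -0.229406.
δ = arcsin(-0.229406) = -13.26°.

δ = -13.26°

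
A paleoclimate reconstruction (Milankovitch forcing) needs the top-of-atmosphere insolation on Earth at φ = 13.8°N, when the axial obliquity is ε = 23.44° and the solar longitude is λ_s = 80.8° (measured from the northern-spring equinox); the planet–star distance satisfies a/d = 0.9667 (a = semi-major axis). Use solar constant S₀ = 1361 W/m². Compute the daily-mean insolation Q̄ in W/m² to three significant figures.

Q̄ ≈ 423 W/m²

Solar declination: sin δ = sin ε · sin λ_s = sin 23.44° × sin 80.8° = 0.39267, so δ = +23.121°.
cos H₀ = −tan(+13.8°) tan(+23.121°) = -0.1049, H₀ = 1.6759 rad.
Bracket: H₀ sin φ sin δ + cos φ cos δ sin H₀ = 1.6759×0.23853×0.39267 + 0.97113×0.91968×0.99449 = 0.156971 + 0.888208 = 1.045179.
Inverse-square distance factor (a/d)² = 0.9667² = 0.934509.
Q̄ = (S₀/π) × 0.934509 × [bracket] = (1361/π) × 0.934509 × 1.045179 = 423.1 W/m².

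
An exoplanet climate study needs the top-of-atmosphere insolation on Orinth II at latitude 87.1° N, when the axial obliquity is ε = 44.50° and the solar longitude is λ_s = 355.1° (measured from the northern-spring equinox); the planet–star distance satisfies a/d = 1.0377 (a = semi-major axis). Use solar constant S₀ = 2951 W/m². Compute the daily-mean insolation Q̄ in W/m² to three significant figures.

Solar declination: sin δ = sin ε · sin λ_s = sin 44.50° × sin 355.1° = -0.05987, so δ = -3.432°.
cos H₀ = −tan(+87.1°) tan(-3.432°) = 1.1840 ≥ 1 ⇒ polar night, H₀ = 0 and Q̄ = 0.
Inverse-square distance factor (a/d)² = 1.0377² = 1.076821.

Q̄ ≈ 0.00 W/m²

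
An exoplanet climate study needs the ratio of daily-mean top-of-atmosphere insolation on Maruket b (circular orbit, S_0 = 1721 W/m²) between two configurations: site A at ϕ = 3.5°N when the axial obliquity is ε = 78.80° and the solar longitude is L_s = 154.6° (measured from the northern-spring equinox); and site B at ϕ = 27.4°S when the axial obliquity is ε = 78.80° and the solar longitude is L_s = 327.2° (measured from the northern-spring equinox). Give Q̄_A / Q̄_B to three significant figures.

— Configuration A (ϕ=+3.5°):
Solar declination: sin δ = sin ε · sin L_s = sin 78.80° × sin 154.6° = 0.42077, so δ = +24.883°.
cos h₀ = −tan(+3.5°) tan(+24.883°) = -0.0284, h₀ = 1.5992 rad.
Bracket: h₀ sin ϕ sin δ + cos ϕ cos δ sin h₀ = 1.5992×0.06105×0.42077 + 0.99813×0.90717×0.99960 = 0.041080 + 0.905111 = 0.946191.
Q̄ = (S_0/π) × [bracket] = (1721/π) × 0.946191 = 518.33 W/m².
— Configuration B (ϕ=-27.4°):
Solar declination: sin δ = sin ε · sin L_s = sin 78.80° × sin 327.2° = -0.53139, so δ = -32.100°.
cos h₀ = −tan(-27.4°) tan(-32.100°) = -0.3252, h₀ = 1.9020 rad.
Bracket: h₀ sin ϕ sin δ + cos ϕ cos δ sin h₀ = 1.9020×-0.46020×-0.53139 + 0.88782×0.84713×0.94566 = 0.465126 + 0.711230 = 1.176356.
Q̄ = (S_0/π) × [bracket] = (1721/π) × 1.176356 = 644.42 W/m².
Ratio Q̄_A / Q̄_B = 518.33 / 644.42 = 0.8043.

Q̄_A / Q̄_B ≈ 0.804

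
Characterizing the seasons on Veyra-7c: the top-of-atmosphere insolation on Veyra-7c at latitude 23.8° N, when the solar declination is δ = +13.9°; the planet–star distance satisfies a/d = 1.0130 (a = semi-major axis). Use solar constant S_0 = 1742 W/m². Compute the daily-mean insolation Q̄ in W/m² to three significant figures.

cos h₀ = −tan(+23.8°) tan(+13.900°) = -0.1091, h₀ = 1.6802 rad.
Bracket: h₀ sin ϕ sin δ + cos ϕ cos δ sin h₀ = 1.6802×0.40355×0.24023 + 0.91496×0.97072×0.99403 = 0.162887 + 0.882868 = 1.045755.
Inverse-square distance factor (a/d)² = 1.0130² = 1.026169.
Q̄ = (S_0/π) × 1.026169 × [bracket] = (1742/π) × 1.026169 × 1.045755 = 595.0 W/m².

Q̄ ≈ 595 W/m²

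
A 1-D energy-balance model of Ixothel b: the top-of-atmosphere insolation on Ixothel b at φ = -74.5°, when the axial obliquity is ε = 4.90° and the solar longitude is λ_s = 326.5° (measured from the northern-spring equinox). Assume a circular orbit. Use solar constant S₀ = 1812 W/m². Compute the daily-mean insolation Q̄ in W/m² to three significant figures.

Solar declination: sin δ = sin ε · sin λ_s = sin 4.90° × sin 326.5° = -0.04714, so δ = -2.702°.
cos H₀ = −tan(-74.5°) tan(-2.702°) = -0.1702, H₀ = 1.7418 rad.
Bracket: H₀ sin φ sin δ + cos φ cos δ sin H₀ = 1.7418×-0.96363×-0.04714 + 0.26724×0.99889×0.98541 = 0.079122 + 0.263049 = 0.342171.
Q̄ = (S₀/π) × [bracket] = (1812/π) × 0.342171 = 197.4 W/m².

Q̄ ≈ 197 W/m²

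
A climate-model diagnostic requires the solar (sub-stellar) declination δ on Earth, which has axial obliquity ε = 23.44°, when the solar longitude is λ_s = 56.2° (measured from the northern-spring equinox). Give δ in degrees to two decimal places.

δ = +19.30°

sin δ = sin ε · sin λ_s = sin 23.44° × sin 56.2° = 0.330556.
δ = arcsin(0.330556) = +19.30°.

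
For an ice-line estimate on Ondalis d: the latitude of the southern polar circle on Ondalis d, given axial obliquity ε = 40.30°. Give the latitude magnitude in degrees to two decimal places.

The polar circle is the lowest latitude that experiences at least one full rotation of continuous darkness at the northern-summer solstice; it lies at |φ| = 90° − ε = 90° − 40.30° = 49.70°.

49.70°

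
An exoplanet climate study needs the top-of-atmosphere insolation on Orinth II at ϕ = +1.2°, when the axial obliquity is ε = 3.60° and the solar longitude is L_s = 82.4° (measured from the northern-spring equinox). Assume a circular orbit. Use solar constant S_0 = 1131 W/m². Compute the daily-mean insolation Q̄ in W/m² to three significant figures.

Solar declination: sin δ = sin ε · sin L_s = sin 3.60° × sin 82.4° = 0.06224, so δ = +3.568°.
cos h₀ = −tan(+1.2°) tan(+3.568°) = -0.0013, h₀ = 1.5721 rad.
Bracket: h₀ sin ϕ sin δ + cos ϕ cos δ sin h₀ = 1.5721×0.02094×0.06224 + 0.99978×0.99806×1.00000 = 0.002049 + 0.997840 = 0.999889.
Q̄ = (S_0/π) × [bracket] = (1131/π) × 0.999889 = 360.0 W/m².

Q̄ ≈ 360 W/m²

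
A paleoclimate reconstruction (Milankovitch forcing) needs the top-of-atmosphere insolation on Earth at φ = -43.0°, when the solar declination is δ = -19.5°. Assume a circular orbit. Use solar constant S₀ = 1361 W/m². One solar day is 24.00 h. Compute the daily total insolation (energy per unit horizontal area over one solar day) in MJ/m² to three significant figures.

40.6 MJ/m²

cos H₀ = −tan(-43.0°) tan(-19.500°) = -0.3302, H₀ = 1.9073 rad.
Bracket: H₀ sin φ sin δ + cos φ cos δ sin H₀ = 1.9073×-0.68200×-0.33381 + 0.73135×0.94264×0.94390 = 0.434213 + 0.650724 = 1.084937.
Q̄ = (S₀/π) × [bracket] = (1361/π) × 1.084937 = 470.02 W/m².
Daily total = Q̄ × 24.00 h × 3600 s/h = 470.02 × 24.00 × 3600 / 10⁶ = 40.61 MJ/m².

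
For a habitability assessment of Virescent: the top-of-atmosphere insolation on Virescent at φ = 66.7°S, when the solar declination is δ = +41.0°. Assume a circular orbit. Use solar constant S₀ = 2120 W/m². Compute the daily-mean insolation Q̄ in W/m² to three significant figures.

cos H₀ = −tan(-66.7°) tan(+41.000°) = 2.0185 ≥ 1 ⇒ polar night, H₀ = 0 and Q̄ = 0.

Q̄ ≈ 0.00 W/m²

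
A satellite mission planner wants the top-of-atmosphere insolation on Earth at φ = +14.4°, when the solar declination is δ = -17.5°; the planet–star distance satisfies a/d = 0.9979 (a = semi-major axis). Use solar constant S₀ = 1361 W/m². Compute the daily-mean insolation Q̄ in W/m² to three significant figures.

cos H₀ = −tan(+14.4°) tan(-17.500°) = 0.0810, H₀ = 1.4898 rad.
Bracket: H₀ sin φ sin δ + cos φ cos δ sin H₀ = 1.4898×0.24869×-0.30071 + 0.96858×0.95372×0.99672 = -0.111413 + 0.920724 = 0.809311.
Inverse-square distance factor (a/d)² = 0.9979² = 0.995804.
Q̄ = (S₀/π) × 0.995804 × [bracket] = (1361/π) × 0.995804 × 0.809311 = 349.1 W/m².

Q̄ ≈ 349 W/m²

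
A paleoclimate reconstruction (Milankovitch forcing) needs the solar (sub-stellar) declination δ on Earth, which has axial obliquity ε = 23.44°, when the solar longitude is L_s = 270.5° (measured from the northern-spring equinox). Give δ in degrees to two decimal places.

δ = -23.44°

sin δ = sin ε · sin L_s = sin 23.44° × sin 270.5° = -0.397773.
δ = arcsin(-0.397773) = -23.44°.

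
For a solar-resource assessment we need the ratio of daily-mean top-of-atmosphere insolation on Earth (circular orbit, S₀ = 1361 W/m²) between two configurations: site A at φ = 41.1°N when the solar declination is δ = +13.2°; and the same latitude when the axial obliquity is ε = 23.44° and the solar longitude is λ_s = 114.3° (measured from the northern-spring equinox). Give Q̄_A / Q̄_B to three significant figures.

Q̄_A / Q̄_B ≈ 0.881

— Configuration A (φ=+41.1°):
cos H₀ = −tan(+41.1°) tan(+13.200°) = -0.2046, H₀ = 1.7769 rad.
Bracket: H₀ sin φ sin δ + cos φ cos δ sin H₀ = 1.7769×0.65738×0.22835 + 0.75356×0.97358×0.97884 = 0.266735 + 0.718127 = 0.984862.
Q̄ = (S₀/π) × [bracket] = (1361/π) × 0.984862 = 426.66 W/m².
— Configuration B (φ=+41.1°):
Solar declination: sin δ = sin ε · sin λ_s = sin 23.44° × sin 114.3° = 0.36255, so δ = +21.257°.
cos H₀ = −tan(+41.1°) tan(+21.257°) = -0.3394, H₀ = 1.9170 rad.
Bracket: H₀ sin φ sin δ + cos φ cos δ sin H₀ = 1.9170×0.65738×0.36255 + 0.75356×0.93197×0.94066 = 0.456885 + 0.660621 = 1.117506.
Q̄ = (S₀/π) × [bracket] = (1361/π) × 1.117506 = 484.13 W/m².
Ratio Q̄_A / Q̄_B = 426.66 / 484.13 = 0.8813.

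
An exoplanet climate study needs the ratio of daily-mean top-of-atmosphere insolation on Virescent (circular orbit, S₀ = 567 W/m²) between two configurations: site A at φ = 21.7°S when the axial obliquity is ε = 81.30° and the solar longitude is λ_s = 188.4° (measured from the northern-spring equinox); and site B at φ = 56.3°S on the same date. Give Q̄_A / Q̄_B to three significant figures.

— Configuration A (φ=-21.7°):
Solar declination: sin δ = sin ε · sin λ_s = sin 81.30° × sin 188.4° = -0.14440, so δ = -8.303°.
cos H₀ = −tan(-21.7°) tan(-8.303°) = -0.0581, H₀ = 1.6289 rad.
Bracket: H₀ sin φ sin δ + cos φ cos δ sin H₀ = 1.6289×-0.36975×-0.14440 + 0.92913×0.98952×0.99831 = 0.086970 + 0.917839 = 1.004809.
Q̄ = (S₀/π) × [bracket] = (567/π) × 1.004809 = 181.35 W/m².
— Configuration B (φ=-56.3°):
cos H₀ = −tan(-56.3°) tan(-8.303°) = -0.2188, H₀ = 1.7914 rad.
Bracket: H₀ sin φ sin δ + cos φ cos δ sin H₀ = 1.7914×-0.83195×-0.14440 + 0.55484×0.98952×0.97577 = 0.215207 + 0.535722 = 0.750929.
Q̄ = (S₀/π) × [bracket] = (567/π) × 0.750929 = 135.53 W/m².
Ratio Q̄_A / Q̄_B = 181.35 / 135.53 = 1.338.

Q̄_A / Q̄_B ≈ 1.34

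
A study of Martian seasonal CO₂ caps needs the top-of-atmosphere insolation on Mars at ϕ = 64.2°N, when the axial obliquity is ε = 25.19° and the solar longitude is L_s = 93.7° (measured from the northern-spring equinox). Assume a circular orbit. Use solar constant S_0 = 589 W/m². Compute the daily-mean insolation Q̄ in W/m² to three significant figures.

Q̄ ≈ 226 W/m²

Solar declination: sin δ = sin ε · sin L_s = sin 25.19° × sin 93.7° = 0.42473, so δ = +25.134°.
cos h₀ = −tan(+64.2°) tan(+25.134°) = -0.9705, h₀ = 2.8981 rad.
Bracket: h₀ sin ϕ sin δ + cos ϕ cos δ sin h₀ = 2.8981×0.90032×0.42473 + 0.43523×0.90532×0.24113 = 1.108213 + 0.095011 = 1.203224.
Q̄ = (S_0/π) × [bracket] = (589/π) × 1.203224 = 225.6 W/m².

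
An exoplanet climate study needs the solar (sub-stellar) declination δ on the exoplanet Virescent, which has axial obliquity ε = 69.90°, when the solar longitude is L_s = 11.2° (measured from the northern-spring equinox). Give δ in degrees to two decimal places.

sin δ = sin ε · sin L_s = sin 69.90° × sin 11.2° = 0.182404.
δ = arcsin(0.182404) = +10.51°.

δ = +10.51°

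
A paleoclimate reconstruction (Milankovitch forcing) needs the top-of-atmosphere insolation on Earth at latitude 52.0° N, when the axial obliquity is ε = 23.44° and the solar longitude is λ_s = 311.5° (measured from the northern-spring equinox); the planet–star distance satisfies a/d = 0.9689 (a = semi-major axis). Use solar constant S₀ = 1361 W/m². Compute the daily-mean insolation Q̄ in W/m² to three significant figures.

Solar declination: sin δ = sin ε · sin λ_s = sin 23.44° × sin 311.5° = -0.29793, so δ = -17.333°.
cos H₀ = −tan(+52.0°) tan(-17.333°) = 0.3995, H₀ = 1.1599 rad.
Bracket: H₀ sin φ sin δ + cos φ cos δ sin H₀ = 1.1599×0.78801×-0.29793 + 0.61566×0.95459×0.91675 = -0.272312 + 0.538777 = 0.266465.
Inverse-square distance factor (a/d)² = 0.9689² = 0.938767.
Q̄ = (S₀/π) × 0.938767 × [bracket] = (1361/π) × 0.938767 × 0.266465 = 108.4 W/m².

Q̄ ≈ 108 W/m²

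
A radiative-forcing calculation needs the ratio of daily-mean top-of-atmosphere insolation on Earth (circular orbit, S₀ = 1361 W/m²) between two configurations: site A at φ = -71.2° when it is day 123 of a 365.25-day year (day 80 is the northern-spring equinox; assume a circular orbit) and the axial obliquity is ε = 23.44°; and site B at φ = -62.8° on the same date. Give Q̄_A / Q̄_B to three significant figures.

— Configuration A (φ=-71.2°):
Solar longitude: λ_s = 360° × (123 − 80)/365.25 = 42.382°.
sin δ = sin 23.44° × sin 42.382° = 0.26814, so δ = +15.553°.
cos H₀ = −tan(-71.2°) tan(+15.553°) = 0.8176, H₀ = 0.6136 rad.
Bracket: H₀ sin φ sin δ + cos φ cos δ sin H₀ = 0.6136×-0.94665×0.26814 + 0.32227×0.96338×0.57581 = -0.155753 + 0.178771 = 0.023018.
Q̄ = (S₀/π) × [bracket] = (1361/π) × 0.023018 = 9.9719 W/m².
— Configuration B (φ=-62.8°):
cos H₀ = −tan(-62.8°) tan(+15.553°) = 0.5416, H₀ = 0.9985 rad.
Bracket: H₀ sin φ sin δ + cos φ cos δ sin H₀ = 0.9985×-0.88942×0.26814 + 0.45710×0.96338×0.84066 = -0.238131 + 0.370194 = 0.132063.
Q̄ = (S₀/π) × [bracket] = (1361/π) × 0.132063 = 57.212 W/m².
Ratio Q̄_A / Q̄_B = 9.9719 / 57.212 = 0.1743.

Q̄_A / Q̄_B ≈ 0.174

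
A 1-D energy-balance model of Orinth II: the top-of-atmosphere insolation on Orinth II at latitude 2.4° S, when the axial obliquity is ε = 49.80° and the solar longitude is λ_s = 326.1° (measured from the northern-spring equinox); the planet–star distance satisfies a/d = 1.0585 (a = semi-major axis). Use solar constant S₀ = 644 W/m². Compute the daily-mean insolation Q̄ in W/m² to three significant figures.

Q̄ ≈ 214 W/m²

Solar declination: sin δ = sin ε · sin λ_s = sin 49.80° × sin 326.1° = -0.42600, so δ = -25.214°.
cos H₀ = −tan(-2.4°) tan(-25.214°) = -0.0197, H₀ = 1.5905 rad.
Bracket: H₀ sin φ sin δ + cos φ cos δ sin H₀ = 1.5905×-0.04188×-0.42600 + 0.99912×0.90472×0.99981 = 0.028376 + 0.903752 = 0.932128.
Inverse-square distance factor (a/d)² = 1.0585² = 1.120422.
Q̄ = (S₀/π) × 1.120422 × [bracket] = (644/π) × 1.120422 × 0.932128 = 214.1 W/m².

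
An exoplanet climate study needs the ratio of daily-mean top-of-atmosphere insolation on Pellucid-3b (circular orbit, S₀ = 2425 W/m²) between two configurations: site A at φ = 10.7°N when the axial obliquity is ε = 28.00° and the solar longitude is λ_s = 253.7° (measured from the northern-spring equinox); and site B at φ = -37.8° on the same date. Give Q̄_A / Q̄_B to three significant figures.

Q̄_A / Q̄_B ≈ 0.628

— Configuration A (φ=+10.7°):
Solar declination: sin δ = sin ε · sin λ_s = sin 28.00° × sin 253.7° = -0.45060, so δ = -26.782°.
cos H₀ = −tan(+10.7°) tan(-26.782°) = 0.0954, H₀ = 1.4753 rad.
Bracket: H₀ sin φ sin δ + cos φ cos δ sin H₀ = 1.4753×0.18567×-0.45060 + 0.98261×0.89273×0.99544 = -0.123428 + 0.873205 = 0.749777.
Q̄ = (S₀/π) × [bracket] = (2425/π) × 0.749777 = 578.75 W/m².
— Configuration B (φ=-37.8°):
cos H₀ = −tan(-37.8°) tan(-26.782°) = -0.3915, H₀ = 1.9731 rad.
Bracket: H₀ sin φ sin δ + cos φ cos δ sin H₀ = 1.9731×-0.61291×-0.45060 + 0.79016×0.89273×0.92017 = 0.544925 + 0.649087 = 1.194012.
Q̄ = (S₀/π) × [bracket] = (2425/π) × 1.194012 = 921.66 W/m².
Ratio Q̄_A / Q̄_B = 578.75 / 921.66 = 0.6279.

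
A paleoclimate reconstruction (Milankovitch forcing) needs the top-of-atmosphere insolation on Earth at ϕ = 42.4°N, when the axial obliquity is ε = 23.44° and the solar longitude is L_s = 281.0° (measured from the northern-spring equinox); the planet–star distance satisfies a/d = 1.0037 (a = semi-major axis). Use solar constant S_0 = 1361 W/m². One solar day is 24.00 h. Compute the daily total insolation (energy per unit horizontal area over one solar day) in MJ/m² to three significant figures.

Solar declination: sin δ = sin ε · sin L_s = sin 23.44° × sin 281.0° = -0.39048, so δ = -22.984°.
cos h₀ = −tan(+42.4°) tan(-22.984°) = 0.3873, h₀ = 1.1731 rad.
Bracket: h₀ sin ϕ sin δ + cos ϕ cos δ sin h₀ = 1.1731×0.67430×-0.39048 + 0.73846×0.92061×0.92195 = -0.308878 + 0.626773 = 0.317895.
Inverse-square distance factor (a/d)² = 1.0037² = 1.007414.
Q̄ = (S_0/π) × 1.007414 × [bracket] = (1361/π) × 1.007414 × 0.317895 = 138.74 W/m².
Daily total = Q̄ × 24.00 h × 3600 s/h = 138.74 × 24.00 × 3600 / 10⁶ = 11.99 MJ/m².

12.0 MJ/m²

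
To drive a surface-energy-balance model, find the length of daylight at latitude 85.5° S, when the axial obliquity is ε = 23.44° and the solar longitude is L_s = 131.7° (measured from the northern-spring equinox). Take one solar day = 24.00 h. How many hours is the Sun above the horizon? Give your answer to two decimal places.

Solar declination: sin δ = sin ε · sin L_s = sin 23.44° × sin 131.7° = 0.29700, so δ = +17.278°.
cos h₀ = −tan ϕ · tan δ = 3.9521 ≥ 1, so the Sun never rises (polar night) and h₀ = 0.
Daylight = 2h₀/(2π) × 24.00 h = (0.0000/π) × 24.00 = 0.00 h.

0.00 h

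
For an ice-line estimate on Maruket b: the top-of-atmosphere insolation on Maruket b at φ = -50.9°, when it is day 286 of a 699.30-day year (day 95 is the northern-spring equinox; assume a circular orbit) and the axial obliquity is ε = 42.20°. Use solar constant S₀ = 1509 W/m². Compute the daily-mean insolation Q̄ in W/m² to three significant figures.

Q̄ ≈ 0.00 W/m²

Solar longitude: λ_s = 360° × (286 − 95)/699.30 = 98.327°.
sin δ = sin 42.20° × sin 98.327° = 0.66464, so δ = +41.655°.
cos H₀ = −tan(-50.9°) tan(+41.655°) = 1.0946 ≥ 1 ⇒ polar night, H₀ = 0 and Q̄ = 0.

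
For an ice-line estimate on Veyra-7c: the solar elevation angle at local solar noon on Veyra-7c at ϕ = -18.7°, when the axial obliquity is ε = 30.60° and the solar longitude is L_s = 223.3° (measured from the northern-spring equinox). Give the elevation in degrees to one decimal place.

88.3°

Solar declination: sin δ = sin ε · sin L_s = sin 30.60° × sin 223.3° = -0.34911, so δ = -20.433°.
At local noon the hour angle is zero, so the zenith angle equals |ϕ − δ| = |-18.7° − (-20.433°)| = 1.733°.
Elevation = 90° − 1.733° = 88.3°.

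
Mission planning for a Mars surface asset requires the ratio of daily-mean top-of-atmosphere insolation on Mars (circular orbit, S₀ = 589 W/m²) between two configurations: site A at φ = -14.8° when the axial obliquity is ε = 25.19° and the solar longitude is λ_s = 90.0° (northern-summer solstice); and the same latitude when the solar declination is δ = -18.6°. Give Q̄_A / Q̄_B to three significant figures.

— Configuration A (φ=-14.8°):
Solar declination: sin δ = sin ε · sin λ_s = sin 25.19° × sin 90.0° = 0.42562, so δ = +25.190°.
cos H₀ = −tan(-14.8°) tan(+25.190°) = 0.1243, H₀ = 1.4462 rad.
Bracket: H₀ sin φ sin δ + cos φ cos δ sin H₀ = 1.4462×-0.25545×0.42562 + 0.96682×0.90490×0.99225 = -0.157238 + 0.868095 = 0.710857.
Q̄ = (S₀/π) × [bracket] = (589/π) × 0.710857 = 133.27 W/m².
— Configuration B (φ=-14.8°):
cos H₀ = −tan(-14.8°) tan(-18.600°) = -0.0889, H₀ = 1.6598 rad.
Bracket: H₀ sin φ sin δ + cos φ cos δ sin H₀ = 1.6598×-0.25545×-0.31896 + 0.96682×0.94777×0.99604 = 0.135238 + 0.912694 = 1.047932.
Q̄ = (S₀/π) × [bracket] = (589/π) × 1.047932 = 196.47 W/m².
Ratio Q̄_A / Q̄_B = 133.27 / 196.47 = 0.6783.

Q̄_A / Q̄_B ≈ 0.678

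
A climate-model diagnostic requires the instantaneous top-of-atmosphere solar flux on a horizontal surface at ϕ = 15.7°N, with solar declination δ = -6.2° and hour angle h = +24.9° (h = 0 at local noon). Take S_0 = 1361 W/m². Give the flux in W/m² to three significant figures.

1.14e+03 W/m²

cos θ_z = sin ϕ sin δ + cos ϕ cos δ cos h = -0.029225 + 0.868096 = 0.838871.
Flux = S_0 · cos θ_z = 1361 × 0.838871 = 1142 W/m².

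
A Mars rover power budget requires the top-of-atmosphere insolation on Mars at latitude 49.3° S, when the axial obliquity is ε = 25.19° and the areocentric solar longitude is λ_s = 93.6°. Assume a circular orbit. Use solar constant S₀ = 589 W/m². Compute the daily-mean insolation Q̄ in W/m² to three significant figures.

Q̄ ≈ 32.8 W/m²

sin δ = sin 25.19° × sin 93.6° = 0.42478, so δ = +25.137°.
cos H₀ = −tan(-49.3°) tan(+25.137°) = 0.5455, H₀ = 0.9938 rad.
Bracket: H₀ sin φ sin δ + cos φ cos δ sin H₀ = 0.9938×-0.75813×0.42478 + 0.65210×0.90530×0.83810 = -0.320042 + 0.494769 = 0.174727.
Q̄ = (S₀/π) × [bracket] = (589/π) × 0.174727 = 32.76 W/m².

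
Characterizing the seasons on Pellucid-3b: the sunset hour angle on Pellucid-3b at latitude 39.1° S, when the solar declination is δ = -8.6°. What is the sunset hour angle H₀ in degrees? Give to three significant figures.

cos H₀ = −tan φ · tan δ = −tan(-39.1°) × tan(-8.600°) = -0.1229, so H₀ = 1.6940 rad = 97.06°.

H₀ = 97.1°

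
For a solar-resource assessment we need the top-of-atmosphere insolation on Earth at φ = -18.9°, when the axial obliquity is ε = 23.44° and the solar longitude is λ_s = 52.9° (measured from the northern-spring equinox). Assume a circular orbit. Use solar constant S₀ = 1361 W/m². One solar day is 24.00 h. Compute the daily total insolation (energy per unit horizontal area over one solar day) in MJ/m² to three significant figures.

27.8 MJ/m²

Solar declination: sin δ = sin ε · sin λ_s = sin 23.44° × sin 52.9° = 0.31727, so δ = +18.498°.
cos H₀ = −tan(-18.9°) tan(+18.498°) = 0.1145, H₀ = 1.4560 rad.
Bracket: H₀ sin φ sin δ + cos φ cos δ sin H₀ = 1.4560×-0.32392×0.31727 + 0.94609×0.94834×0.99342 = -0.149633 + 0.891311 = 0.741678.
Q̄ = (S₀/π) × [bracket] = (1361/π) × 0.741678 = 321.31 W/m².
Daily total = Q̄ × 24.00 h × 3600 s/h = 321.31 × 24.00 × 3600 / 10⁶ = 27.76 MJ/m².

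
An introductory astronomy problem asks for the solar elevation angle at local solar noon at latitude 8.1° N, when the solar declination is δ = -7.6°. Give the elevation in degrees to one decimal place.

At local noon the hour angle is zero, so the zenith angle equals |ϕ − δ| = |+8.1° − (-7.600°)| = 15.700°.
Elevation = 90° − 15.700° = 74.3°.

74.3°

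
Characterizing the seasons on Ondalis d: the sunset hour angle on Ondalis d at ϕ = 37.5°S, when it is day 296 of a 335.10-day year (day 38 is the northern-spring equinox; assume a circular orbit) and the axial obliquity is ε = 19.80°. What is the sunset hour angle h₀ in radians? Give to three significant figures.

Solar longitude: L_s = 360° × (296 − 38)/335.10 = 277.171°.
sin δ = sin 19.80° × sin 277.171° = -0.33609, so δ = -19.639°.
cos h₀ = −tan ϕ · tan δ = −tan(-37.5°) × tan(-19.639°) = -0.2738, so h₀ = 1.8482 rad = 105.89°.

h₀ = 1.85 rad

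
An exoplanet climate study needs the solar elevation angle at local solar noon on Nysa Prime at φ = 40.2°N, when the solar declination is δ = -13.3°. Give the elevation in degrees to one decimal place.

At local noon the hour angle is zero, so the zenith angle equals |φ − δ| = |+40.2° − (-13.300°)| = 53.500°.
Elevation = 90° − 53.500° = 36.5°.

36.5°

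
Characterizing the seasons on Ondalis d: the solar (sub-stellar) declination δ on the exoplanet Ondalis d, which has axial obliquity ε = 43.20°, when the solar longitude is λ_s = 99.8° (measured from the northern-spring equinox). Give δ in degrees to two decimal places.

sin δ = sin ε · sin λ_s = sin 43.20° × sin 99.8° = 0.674558.
δ = arcsin(0.674558) = +42.42°.

δ = +42.42°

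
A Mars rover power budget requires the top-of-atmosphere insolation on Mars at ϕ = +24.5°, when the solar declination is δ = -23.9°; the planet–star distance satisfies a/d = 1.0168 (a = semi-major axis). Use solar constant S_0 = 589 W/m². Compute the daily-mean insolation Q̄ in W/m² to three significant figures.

cos h₀ = −tan(+24.5°) tan(-23.900°) = 0.2020, h₀ = 1.3674 rad.
Bracket: h₀ sin ϕ sin δ + cos ϕ cos δ sin h₀ = 1.3674×0.41469×-0.40514 + 0.90996×0.91425×0.97940 = -0.229733 + 0.814793 = 0.585060.
Inverse-square distance factor (a/d)² = 1.0168² = 1.033882.
Q̄ = (S_0/π) × 1.033882 × [bracket] = (589/π) × 1.033882 × 0.585060 = 113.4 W/m².

Q̄ ≈ 113 W/m²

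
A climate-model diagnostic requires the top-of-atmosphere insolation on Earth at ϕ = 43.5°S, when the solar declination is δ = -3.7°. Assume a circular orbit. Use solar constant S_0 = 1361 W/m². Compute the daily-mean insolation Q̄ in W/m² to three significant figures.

cos h₀ = −tan(-43.5°) tan(-3.700°) = -0.0614, h₀ = 1.6322 rad.
Bracket: h₀ sin ϕ sin δ + cos ϕ cos δ sin h₀ = 1.6322×-0.68835×-0.06453 + 0.72537×0.99792×0.99812 = 0.072501 + 0.722500 = 0.795001.
Q̄ = (S_0/π) × [bracket] = (1361/π) × 0.795001 = 344.4 W/m².

Q̄ ≈ 344 W/m²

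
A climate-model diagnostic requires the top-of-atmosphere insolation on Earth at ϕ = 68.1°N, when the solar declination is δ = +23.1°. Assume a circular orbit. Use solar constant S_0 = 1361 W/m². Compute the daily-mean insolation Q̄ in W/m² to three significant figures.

Q̄ ≈ 495 W/m²

cos h₀ = −tan(+68.1°) tan(+23.100°) = -1.0610 ≤ −1 ⇒ polar day, h₀ = π.
Bracket: h₀ sin ϕ sin δ + cos ϕ cos δ sin h₀ = 3.1416×0.92784×0.39234 + 0.37299×0.91982×0.00000 = 1.143633 + 0.000000 = 1.143633.
Q̄ = (S_0/π) × [bracket] = (1361/π) × 1.143633 = 495.4 W/m².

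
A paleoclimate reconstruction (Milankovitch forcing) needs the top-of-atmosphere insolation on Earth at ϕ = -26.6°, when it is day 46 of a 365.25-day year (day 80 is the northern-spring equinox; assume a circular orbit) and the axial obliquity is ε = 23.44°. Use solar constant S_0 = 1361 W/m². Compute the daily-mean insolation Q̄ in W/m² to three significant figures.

Solar longitude: L_s = 360° × (46 − 80)/365.25 = -33.511°, i.e. -33.511° + 360° = 326.489°.
sin δ = sin 23.44° × sin 326.489° = -0.21962, so δ = -12.687°.
cos h₀ = −tan(-26.6°) tan(-12.687°) = -0.1127, h₀ = 1.6838 rad.
Bracket: h₀ sin ϕ sin δ + cos ϕ cos δ sin h₀ = 1.6838×-0.44776×-0.21962 + 0.89415×0.97559×0.99363 = 0.165580 + 0.866767 = 1.032347.
Q̄ = (S_0/π) × [bracket] = (1361/π) × 1.032347 = 447.2 W/m².

Q̄ ≈ 447 W/m²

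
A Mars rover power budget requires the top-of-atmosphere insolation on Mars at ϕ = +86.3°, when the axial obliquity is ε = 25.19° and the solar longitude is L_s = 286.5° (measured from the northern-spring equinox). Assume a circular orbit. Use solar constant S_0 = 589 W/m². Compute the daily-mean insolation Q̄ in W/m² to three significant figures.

Q̄ ≈ 0.00 W/m²

Solar declination: sin δ = sin ε · sin L_s = sin 25.19° × sin 286.5° = -0.40809, so δ = -24.085°.
cos h₀ = −tan(+86.3°) tan(-24.085°) = 6.9125 ≥ 1 ⇒ polar night, h₀ = 0 and Q̄ = 0.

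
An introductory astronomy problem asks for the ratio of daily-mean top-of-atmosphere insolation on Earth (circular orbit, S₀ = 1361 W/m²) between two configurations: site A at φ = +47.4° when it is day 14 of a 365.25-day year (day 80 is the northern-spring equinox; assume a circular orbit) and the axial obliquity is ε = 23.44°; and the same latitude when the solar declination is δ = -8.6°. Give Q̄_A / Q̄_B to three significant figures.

— Configuration A (φ=+47.4°):
Solar longitude: λ_s = 360° × (14 − 80)/365.25 = -65.051°, i.e. -65.051° + 360° = 294.949°.
sin δ = sin 23.44° × sin 294.949° = -0.36067, so δ = -21.141°.
cos H₀ = −tan(+47.4°) tan(-21.141°) = 0.4205, H₀ = 1.1368 rad.
Bracket: H₀ sin φ sin δ + cos φ cos δ sin H₀ = 1.1368×0.73610×-0.36067 + 0.67688×0.93269×0.90728 = -0.301808 + 0.572783 = 0.270975.
Q̄ = (S₀/π) × [bracket] = (1361/π) × 0.270975 = 117.39 W/m².
— Configuration B (φ=+47.4°):
cos H₀ = −tan(+47.4°) tan(-8.600°) = 0.1645, H₀ = 1.4056 rad.
Bracket: H₀ sin φ sin δ + cos φ cos δ sin H₀ = 1.4056×0.73610×-0.14954 + 0.67688×0.98876×0.98638 = -0.154723 + 0.660156 = 0.505433.
Q̄ = (S₀/π) × [bracket] = (1361/π) × 0.505433 = 218.96 W/m².
Ratio Q̄_A / Q̄_B = 117.39 / 218.96 = 0.5361.

Q̄_A / Q̄_B ≈ 0.536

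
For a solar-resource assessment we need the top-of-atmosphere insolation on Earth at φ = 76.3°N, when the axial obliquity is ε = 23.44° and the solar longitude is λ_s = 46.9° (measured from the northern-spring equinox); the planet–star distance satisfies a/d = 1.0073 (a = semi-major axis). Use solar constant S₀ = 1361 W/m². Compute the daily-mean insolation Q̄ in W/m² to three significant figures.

Q̄ ≈ 390 W/m²

Solar declination: sin δ = sin ε · sin λ_s = sin 23.44° × sin 46.9° = 0.29045, so δ = +16.885°.
cos H₀ = −tan(+76.3°) tan(+16.885°) = -1.2452 ≤ −1 ⇒ polar day, H₀ = π.
Bracket: H₀ sin φ sin δ + cos φ cos δ sin H₀ = 3.1416×0.97155×0.29045 + 0.23684×0.95689×0.00000 = 0.886518 + 0.000000 = 0.886518.
Inverse-square distance factor (a/d)² = 1.0073² = 1.014653.
Q̄ = (S₀/π) × 1.014653 × [bracket] = (1361/π) × 1.014653 × 0.886518 = 389.7 W/m².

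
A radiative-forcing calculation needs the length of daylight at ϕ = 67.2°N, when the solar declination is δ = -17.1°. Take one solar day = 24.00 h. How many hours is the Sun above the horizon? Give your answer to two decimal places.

5.73 h

cos h₀ = −tan ϕ · tan δ = −tan(+67.2°) × tan(-17.100°) = 0.7318, so h₀ = 0.7498 rad = 42.96°.
Daylight = 2h₀/(2π) × 24.00 h = (0.7498/π) × 24.00 = 5.73 h.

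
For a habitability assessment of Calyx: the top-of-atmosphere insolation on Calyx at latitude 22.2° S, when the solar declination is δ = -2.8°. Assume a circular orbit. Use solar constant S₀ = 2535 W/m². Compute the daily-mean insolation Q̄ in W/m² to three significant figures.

cos H₀ = −tan(-22.2°) tan(-2.800°) = -0.0200, H₀ = 1.5908 rad.
Bracket: H₀ sin φ sin δ + cos φ cos δ sin H₀ = 1.5908×-0.37784×-0.04885 + 0.92587×0.99881×0.99980 = 0.029362 + 0.924583 = 0.953945.
Q̄ = (S₀/π) × [bracket] = (2535/π) × 0.953945 = 769.8 W/m².

Q̄ ≈ 770 W/m²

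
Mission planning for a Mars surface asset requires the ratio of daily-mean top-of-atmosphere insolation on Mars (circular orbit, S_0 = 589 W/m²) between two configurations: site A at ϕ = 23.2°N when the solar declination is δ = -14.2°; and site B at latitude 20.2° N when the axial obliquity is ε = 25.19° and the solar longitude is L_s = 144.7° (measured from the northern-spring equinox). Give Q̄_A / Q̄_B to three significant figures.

— Configuration A (ϕ=+23.2°):
cos h₀ = −tan(+23.2°) tan(-14.200°) = 0.1085, h₀ = 1.4621 rad.
Bracket: h₀ sin ϕ sin δ + cos ϕ cos δ sin h₀ = 1.4621×0.39394×-0.24531 + 0.91914×0.96945×0.99410 = -0.141294 + 0.885803 = 0.744509.
Q̄ = (S_0/π) × [bracket] = (589/π) × 0.744509 = 139.58 W/m².
— Configuration B (ϕ=+20.2°):
Solar declination: sin δ = sin ε · sin L_s = sin 25.19° × sin 144.7° = 0.24595, so δ = +14.238°.
cos h₀ = −tan(+20.2°) tan(+14.238°) = -0.0934, h₀ = 1.6643 rad.
Bracket: h₀ sin ϕ sin δ + cos ϕ cos δ sin h₀ = 1.6643×0.34530×0.24595 + 0.93849×0.96928×0.99563 = 0.141343 + 0.905684 = 1.047027.
Q̄ = (S_0/π) × [bracket] = (589/π) × 1.047027 = 196.30 W/m².
Ratio Q̄_A / Q̄_B = 139.58 / 196.30 = 0.7111.

Q̄_A / Q̄_B ≈ 0.711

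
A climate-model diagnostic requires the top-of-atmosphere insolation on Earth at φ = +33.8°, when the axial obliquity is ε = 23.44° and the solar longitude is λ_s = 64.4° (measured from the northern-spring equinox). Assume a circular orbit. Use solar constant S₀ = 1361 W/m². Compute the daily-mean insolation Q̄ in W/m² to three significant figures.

Solar declination: sin δ = sin ε · sin λ_s = sin 23.44° × sin 64.4° = 0.35874, so δ = +21.023°.
cos H₀ = −tan(+33.8°) tan(+21.023°) = -0.2573, H₀ = 1.8310 rad.
Bracket: H₀ sin φ sin δ + cos φ cos δ sin H₀ = 1.8310×0.55630×0.35874 + 0.83098×0.93344×0.96634 = 0.365407 + 0.749561 = 1.114968.
Q̄ = (S₀/π) × [bracket] = (1361/π) × 1.114968 = 483.0 W/m².

Q̄ ≈ 483 W/m²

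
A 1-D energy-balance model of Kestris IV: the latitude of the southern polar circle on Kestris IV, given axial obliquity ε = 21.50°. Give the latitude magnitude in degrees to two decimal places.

68.50°

The polar circle is the lowest latitude that experiences at least one full rotation of continuous darkness at the northern-summer solstice; it lies at |φ| = 90° − ε = 90° − 21.50° = 68.50°.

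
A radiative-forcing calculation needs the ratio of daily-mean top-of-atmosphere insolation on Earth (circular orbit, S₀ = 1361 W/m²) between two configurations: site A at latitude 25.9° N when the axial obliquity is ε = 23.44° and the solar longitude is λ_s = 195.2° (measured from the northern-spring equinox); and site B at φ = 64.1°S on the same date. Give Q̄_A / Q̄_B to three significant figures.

— Configuration A (φ=+25.9°):
Solar declination: sin δ = sin ε · sin λ_s = sin 23.44° × sin 195.2° = -0.10430, so δ = -5.987°.
cos H₀ = −tan(+25.9°) tan(-5.987°) = 0.0509, H₀ = 1.5199 rad.
Bracket: H₀ sin φ sin δ + cos φ cos δ sin H₀ = 1.5199×0.43680×-0.10430 + 0.89956×0.99455×0.99870 = -0.069244 + 0.893494 = 0.824250.
Q̄ = (S₀/π) × [bracket] = (1361/π) × 0.824250 = 357.08 W/m².
— Configuration B (φ=-64.1°):
cos H₀ = −tan(-64.1°) tan(-5.987°) = -0.2160, H₀ = 1.7885 rad.
Bracket: H₀ sin φ sin δ + cos φ cos δ sin H₀ = 1.7885×-0.89956×-0.10430 + 0.43680×0.99455×0.97640 = 0.167804 + 0.424167 = 0.591971.
Q̄ = (S₀/π) × [bracket] = (1361/π) × 0.591971 = 256.45 W/m².
Ratio Q̄_A / Q̄_B = 357.08 / 256.45 = 1.392.

Q̄_A / Q̄_B ≈ 1.39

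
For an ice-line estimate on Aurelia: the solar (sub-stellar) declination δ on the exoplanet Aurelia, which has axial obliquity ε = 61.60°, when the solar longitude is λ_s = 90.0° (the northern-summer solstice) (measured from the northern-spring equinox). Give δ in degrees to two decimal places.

sin δ = sin ε · sin λ_s = sin 61.60° × sin 90.0° = 0.879649.
δ = arcsin(0.879649) = +61.60°.

δ = +61.60°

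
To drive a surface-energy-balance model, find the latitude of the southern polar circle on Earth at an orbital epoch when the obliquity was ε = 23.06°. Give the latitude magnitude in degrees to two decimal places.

The polar circle is the lowest latitude that experiences at least one full rotation of continuous darkness at the northern-summer solstice; it lies at |ϕ| = 90° − ε = 90° − 23.06° = 66.94°.

66.94°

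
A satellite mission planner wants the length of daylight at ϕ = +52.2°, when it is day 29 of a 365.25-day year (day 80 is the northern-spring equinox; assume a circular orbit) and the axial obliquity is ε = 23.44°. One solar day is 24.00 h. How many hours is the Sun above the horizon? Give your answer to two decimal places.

Solar longitude: L_s = 360° × (29 − 80)/365.25 = -50.267°, i.e. -50.267° + 360° = 309.733°.
sin δ = sin 23.44° × sin 309.733° = -0.30591, so δ = -17.813°.
cos h₀ = −tan ϕ · tan δ = −tan(+52.2°) × tan(-17.813°) = 0.4142, so h₀ = 1.1437 rad = 65.53°.
Daylight = 2h₀/(2π) × 24.00 h = (1.1437/π) × 24.00 = 8.74 h.

8.74 h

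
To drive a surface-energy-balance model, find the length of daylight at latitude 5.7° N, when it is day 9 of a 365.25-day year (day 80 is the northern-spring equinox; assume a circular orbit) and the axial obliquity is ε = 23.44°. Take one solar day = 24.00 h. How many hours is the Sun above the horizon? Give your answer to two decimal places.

11.69 h

Solar longitude: λ_s = 360° × (9 − 80)/365.25 = -69.979°, i.e. -69.979° + 360° = 290.021°.
sin δ = sin 23.44° × sin 290.021° = -0.37375, so δ = -21.947°.
cos H₀ = −tan φ · tan δ = −tan(+5.7°) × tan(-21.947°) = 0.0402, so H₀ = 1.5306 rad = 87.69°.
Daylight = 2H₀/(2π) × 24.00 h = (1.5306/π) × 24.00 = 11.69 h.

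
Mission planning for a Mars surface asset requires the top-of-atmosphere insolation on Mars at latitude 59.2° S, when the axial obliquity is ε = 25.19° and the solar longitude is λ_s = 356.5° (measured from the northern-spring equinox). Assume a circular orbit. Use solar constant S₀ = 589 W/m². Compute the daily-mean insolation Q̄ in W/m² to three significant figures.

Solar declination: sin δ = sin ε · sin λ_s = sin 25.19° × sin 356.5° = -0.02598, so δ = -1.489°.
cos H₀ = −tan(-59.2°) tan(-1.489°) = -0.0436, H₀ = 1.6144 rad.
Bracket: H₀ sin φ sin δ + cos φ cos δ sin H₀ = 1.6144×-0.85896×-0.02598 + 0.51204×0.99966×0.99905 = 0.036027 + 0.511380 = 0.547407.
Q̄ = (S₀/π) × [bracket] = (589/π) × 0.547407 = 102.6 W/m².

Q̄ ≈ 103 W/m²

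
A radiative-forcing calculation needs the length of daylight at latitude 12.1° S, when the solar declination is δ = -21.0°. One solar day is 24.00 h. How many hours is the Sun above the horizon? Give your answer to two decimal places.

12.63 h

cos H₀ = −tan φ · tan δ = −tan(-12.1°) × tan(-21.000°) = -0.0823, so H₀ = 1.6532 rad = 94.72°.
Daylight = 2H₀/(2π) × 24.00 h = (1.6532/π) × 24.00 = 12.63 h.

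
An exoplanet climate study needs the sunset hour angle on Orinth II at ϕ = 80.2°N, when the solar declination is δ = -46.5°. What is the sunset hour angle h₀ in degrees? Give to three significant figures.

cos h₀ = −tan ϕ · tan δ = 6.1007 ≥ 1, so the host star never rises (polar night) and h₀ = 0.

h₀ = 0.00°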